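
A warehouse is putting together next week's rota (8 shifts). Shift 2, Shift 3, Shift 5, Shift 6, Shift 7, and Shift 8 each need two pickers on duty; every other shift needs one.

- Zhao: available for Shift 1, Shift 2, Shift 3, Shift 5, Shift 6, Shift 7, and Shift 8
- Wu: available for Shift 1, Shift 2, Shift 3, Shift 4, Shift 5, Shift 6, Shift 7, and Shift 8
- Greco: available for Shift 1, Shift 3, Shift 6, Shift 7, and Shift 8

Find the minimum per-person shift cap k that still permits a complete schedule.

With 3 pickers and 14 worker-slots to fill, someone must work at least ⌈14/3⌉ = 5 shifts, so k ≥ 5.
k = 5 works: Shift 1→Zhao, Shift 2→Zhao+Wu, Shift 3→Zhao+Greco, Shift 4→Wu, Shift 5→Zhao+Wu, Shift 6→Zhao+Greco, Shift 7→Wu+Greco, Shift 8→Wu+Greco.
Loads: Zhao 5, Wu 5, Greco 4 — all ≤ 5.

5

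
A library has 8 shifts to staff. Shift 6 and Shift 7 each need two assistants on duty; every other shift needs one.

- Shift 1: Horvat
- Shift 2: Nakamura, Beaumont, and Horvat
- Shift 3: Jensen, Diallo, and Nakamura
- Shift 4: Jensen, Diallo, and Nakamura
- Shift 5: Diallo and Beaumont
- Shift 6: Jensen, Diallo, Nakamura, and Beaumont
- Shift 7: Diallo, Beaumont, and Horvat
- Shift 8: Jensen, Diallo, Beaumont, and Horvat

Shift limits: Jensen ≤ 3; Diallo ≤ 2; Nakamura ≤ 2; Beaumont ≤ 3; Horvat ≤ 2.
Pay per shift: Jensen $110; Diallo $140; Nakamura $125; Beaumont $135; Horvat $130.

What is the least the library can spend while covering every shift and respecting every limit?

Shift 1 can only be covered by Horvat, so that assignment is forced.
Picking the cheapest available assistant for each shift independently would cost $1220, but that ignores the shift limits.
An optimal schedule: Shift 1→Horvat, Shift 2→Nakamura, Shift 3→Jensen, Shift 4→Jensen, Shift 5→Beaumont, Shift 6→Nakamura+Beaumont, Shift 7→Horvat+Beaumont, Shift 8→Jensen.
Total: 130 + 125 + 110 + 110 + 135 + 125 + 135 + 130 + 135 + 110 = $1245.

$1245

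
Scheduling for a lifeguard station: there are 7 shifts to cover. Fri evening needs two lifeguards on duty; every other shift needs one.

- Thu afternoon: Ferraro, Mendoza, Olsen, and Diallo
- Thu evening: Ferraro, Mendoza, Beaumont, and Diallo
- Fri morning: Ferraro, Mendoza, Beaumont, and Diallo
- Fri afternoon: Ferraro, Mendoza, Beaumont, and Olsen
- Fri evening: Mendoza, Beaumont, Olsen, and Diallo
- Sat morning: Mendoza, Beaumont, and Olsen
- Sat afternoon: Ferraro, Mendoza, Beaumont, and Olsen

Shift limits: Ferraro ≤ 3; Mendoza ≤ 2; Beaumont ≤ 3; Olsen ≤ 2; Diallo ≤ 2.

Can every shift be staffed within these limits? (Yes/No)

One valid schedule: Thu afternoon→Ferraro, Thu evening→Ferraro, Fri morning→Ferraro, Fri afternoon→Mendoza, Fri evening→Beaumont+Olsen, Sat morning→Mendoza, Sat afternoon→Beaumont.
Loads: Ferraro 3/3, Mendoza 2/2, Beaumont 2/3, Olsen 1/2, Diallo 0/2 — all within limits.

Yes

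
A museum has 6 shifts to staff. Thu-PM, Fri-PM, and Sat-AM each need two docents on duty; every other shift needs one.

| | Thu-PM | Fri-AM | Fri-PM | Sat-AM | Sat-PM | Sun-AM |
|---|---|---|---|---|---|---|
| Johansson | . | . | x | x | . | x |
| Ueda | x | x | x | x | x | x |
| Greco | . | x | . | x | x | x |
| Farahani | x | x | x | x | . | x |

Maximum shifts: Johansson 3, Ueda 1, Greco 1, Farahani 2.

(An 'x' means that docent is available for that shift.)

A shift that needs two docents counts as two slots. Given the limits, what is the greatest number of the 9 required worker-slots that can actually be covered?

7

Total capacity across all docents is 3+1+1+2 = 7, and 9 slots are needed, so at most 7 can be filled.
An assignment achieving 7: Thu-PM→Ueda+Farahani, Fri-AM→Farahani, Fri-PM→Johansson, Sat-AM→Johansson, Sat-PM→Greco, Sun-AM→Johansson.
Loads: Johansson 3/3, Ueda 1/1, Greco 1/1, Farahani 2/2.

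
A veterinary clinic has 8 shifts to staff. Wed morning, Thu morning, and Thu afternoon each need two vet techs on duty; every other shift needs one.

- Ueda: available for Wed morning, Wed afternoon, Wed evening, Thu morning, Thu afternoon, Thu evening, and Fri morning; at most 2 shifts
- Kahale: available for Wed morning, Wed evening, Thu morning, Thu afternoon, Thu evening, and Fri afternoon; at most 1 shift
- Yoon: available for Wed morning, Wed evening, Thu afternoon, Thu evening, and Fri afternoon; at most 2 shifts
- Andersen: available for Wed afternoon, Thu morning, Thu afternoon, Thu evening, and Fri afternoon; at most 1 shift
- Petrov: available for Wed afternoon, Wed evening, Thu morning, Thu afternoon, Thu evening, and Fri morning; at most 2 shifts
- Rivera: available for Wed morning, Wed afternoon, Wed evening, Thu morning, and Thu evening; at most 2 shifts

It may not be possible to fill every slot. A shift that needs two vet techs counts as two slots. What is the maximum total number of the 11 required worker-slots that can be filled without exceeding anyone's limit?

Total capacity across all vet techs is 2+1+2+1+2+2 = 10, and 11 slots are needed, so at most 10 can be filled.
An assignment achieving 10: Wed morning→Ueda+Yoon, Wed afternoon→Andersen, Wed evening→Yoon, Thu morning→Petrov+Rivera, Thu afternoon→Petrov, Thu evening→Rivera, Fri morning→Ueda, Fri afternoon→Kahale.
Loads: Ueda 2/2, Kahale 1/1, Yoon 2/2, Andersen 1/1, Petrov 2/2, Rivera 2/2.

10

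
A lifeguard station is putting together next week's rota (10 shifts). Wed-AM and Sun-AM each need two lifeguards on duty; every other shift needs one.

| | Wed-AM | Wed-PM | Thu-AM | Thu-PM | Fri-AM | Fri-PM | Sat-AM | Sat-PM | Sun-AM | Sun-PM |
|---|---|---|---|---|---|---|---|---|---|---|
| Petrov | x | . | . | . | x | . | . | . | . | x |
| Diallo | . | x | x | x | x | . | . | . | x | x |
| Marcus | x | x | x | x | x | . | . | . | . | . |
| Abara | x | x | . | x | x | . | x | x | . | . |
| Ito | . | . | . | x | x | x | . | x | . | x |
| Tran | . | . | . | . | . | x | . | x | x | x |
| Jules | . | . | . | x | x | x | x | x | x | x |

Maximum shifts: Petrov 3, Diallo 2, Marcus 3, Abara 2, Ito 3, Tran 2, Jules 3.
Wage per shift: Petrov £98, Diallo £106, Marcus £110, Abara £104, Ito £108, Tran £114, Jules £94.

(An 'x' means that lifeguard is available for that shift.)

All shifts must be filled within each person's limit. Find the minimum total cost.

£1212

Picking the cheapest available lifeguard for each shift independently would cost £1176, but that ignores the shift limits.
An optimal schedule: Wed-AM→Petrov+Abara, Wed-PM→Abara, Thu-AM→Diallo, Thu-PM→Ito, Fri-AM→Petrov, Fri-PM→Jules, Sat-AM→Jules, Sat-PM→Ito, Sun-AM→Jules+Diallo, Sun-PM→Petrov.
Total: 98 + 104 + 104 + 106 + 108 + 98 + 94 + 94 + 108 + 94 + 106 + 98 = £1212.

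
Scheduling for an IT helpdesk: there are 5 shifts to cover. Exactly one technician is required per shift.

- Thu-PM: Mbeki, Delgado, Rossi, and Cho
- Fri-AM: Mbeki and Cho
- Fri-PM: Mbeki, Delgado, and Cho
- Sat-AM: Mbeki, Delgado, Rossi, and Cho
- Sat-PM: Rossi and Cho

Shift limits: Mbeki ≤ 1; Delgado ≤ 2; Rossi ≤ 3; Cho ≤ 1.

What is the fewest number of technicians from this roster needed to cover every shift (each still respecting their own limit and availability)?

5 slots to fill and no one can take more than 3, so at least ⌈5/3⌉ = 2 technicians are needed.
Shifts {Fri-AM, Fri-PM, Sat-PM} need 3 slots, but among the technicians available for them (Mbeki, Delgado, Rossi, and Cho) any 2 together supply at most 2. So 2 technicians are not enough.
Mbeki, Delgado, and Rossi alone can cover everything: Thu-PM→Delgado, Fri-AM→Mbeki, Fri-PM→Delgado, Sat-AM→Rossi, Sat-PM→Rossi.

3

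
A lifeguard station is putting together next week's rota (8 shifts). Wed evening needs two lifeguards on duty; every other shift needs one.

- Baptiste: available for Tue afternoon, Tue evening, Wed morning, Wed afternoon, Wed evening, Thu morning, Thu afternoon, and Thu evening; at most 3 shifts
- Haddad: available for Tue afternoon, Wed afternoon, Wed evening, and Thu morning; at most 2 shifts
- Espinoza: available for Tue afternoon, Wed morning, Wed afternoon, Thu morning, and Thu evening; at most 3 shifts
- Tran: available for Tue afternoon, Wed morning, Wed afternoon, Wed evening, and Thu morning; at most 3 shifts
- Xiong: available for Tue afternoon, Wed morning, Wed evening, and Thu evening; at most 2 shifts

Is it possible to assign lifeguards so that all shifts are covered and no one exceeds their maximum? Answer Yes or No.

Tue evening can only be covered by Baptiste, so that assignment is forced.
Thu afternoon can only be covered by Baptiste, so that assignment is forced.
One valid schedule: Tue afternoon→Espinoza, Tue evening→Baptiste, Wed morning→Espinoza, Wed afternoon→Haddad, Wed evening→Tran+Xiong, Thu morning→Haddad, Thu afternoon→Baptiste, Thu evening→Baptiste.
Loads: Baptiste 3/3, Haddad 2/2, Espinoza 2/3, Tran 1/3, Xiong 1/2 — all within limits.

Yes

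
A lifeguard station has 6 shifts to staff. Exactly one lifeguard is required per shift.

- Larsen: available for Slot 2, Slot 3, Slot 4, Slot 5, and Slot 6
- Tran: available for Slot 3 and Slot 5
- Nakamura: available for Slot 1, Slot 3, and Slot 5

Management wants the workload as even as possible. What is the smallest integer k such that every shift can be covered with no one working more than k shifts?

With 3 lifeguards and 6 worker-slots to fill, someone must work at least ⌈6/3⌉ = 2 shifts, so k ≥ 2.
k = 2 fails: Shifts {Slot 2, Slot 4, Slot 6} need 3 worker-slots in total, but the lifeguards available for any of those shifts (Larsen) can supply at most 2 among them. So no valid schedule exists.
k = 3 works: Slot 1→Nakamura, Slot 2→Larsen, Slot 3→Tran, Slot 4→Larsen, Slot 5→Tran, Slot 6→Larsen.
Loads: Larsen 3, Tran 2, Nakamura 1 — all ≤ 3.

3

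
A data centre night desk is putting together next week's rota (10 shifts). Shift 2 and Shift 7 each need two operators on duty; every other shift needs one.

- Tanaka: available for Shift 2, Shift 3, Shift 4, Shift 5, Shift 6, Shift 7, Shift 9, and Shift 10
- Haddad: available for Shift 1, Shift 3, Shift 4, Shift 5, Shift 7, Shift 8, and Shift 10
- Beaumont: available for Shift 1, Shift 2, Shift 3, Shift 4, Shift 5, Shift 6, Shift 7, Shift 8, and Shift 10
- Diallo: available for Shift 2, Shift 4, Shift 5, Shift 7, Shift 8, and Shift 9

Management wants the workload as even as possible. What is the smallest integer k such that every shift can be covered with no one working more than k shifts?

3

With 4 operators and 12 worker-slots to fill, someone must work at least ⌈12/4⌉ = 3 shifts, so k ≥ 3.
k = 3 works: Shift 1→Haddad, Shift 2→Tanaka+Beaumont, Shift 3→Haddad, Shift 4→Diallo, Shift 5→Diallo, Shift 6→Tanaka, Shift 7→Beaumont+Diallo, Shift 8→Haddad, Shift 9→Tanaka, Shift 10→Beaumont.
Loads: Tanaka 3, Haddad 3, Beaumont 3, Diallo 3 — all ≤ 3.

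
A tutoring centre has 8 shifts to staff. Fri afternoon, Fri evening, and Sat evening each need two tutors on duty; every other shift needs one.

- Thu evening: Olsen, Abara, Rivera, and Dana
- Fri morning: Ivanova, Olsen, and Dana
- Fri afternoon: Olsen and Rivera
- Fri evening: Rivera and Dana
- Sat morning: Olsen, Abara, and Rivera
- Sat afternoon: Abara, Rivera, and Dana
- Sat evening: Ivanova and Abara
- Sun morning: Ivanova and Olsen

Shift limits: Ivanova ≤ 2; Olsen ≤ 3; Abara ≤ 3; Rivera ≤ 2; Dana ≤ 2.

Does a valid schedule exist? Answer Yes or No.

Yes

Fri afternoon can only be covered by Olsen and Rivera, so that assignment is forced.
Fri evening can only be covered by Rivera and Dana, so that assignment is forced.
Sat evening can only be covered by Ivanova and Abara, so that assignment is forced.
One valid schedule: Thu evening→Abara, Fri morning→Olsen, Fri afternoon→Olsen+Rivera, Fri evening→Rivera+Dana, Sat morning→Olsen, Sat afternoon→Abara, Sat evening→Ivanova+Abara, Sun morning→Ivanova.
Loads: Ivanova 2/2, Olsen 3/3, Abara 3/3, Rivera 2/2, Dana 1/2 — all within limits.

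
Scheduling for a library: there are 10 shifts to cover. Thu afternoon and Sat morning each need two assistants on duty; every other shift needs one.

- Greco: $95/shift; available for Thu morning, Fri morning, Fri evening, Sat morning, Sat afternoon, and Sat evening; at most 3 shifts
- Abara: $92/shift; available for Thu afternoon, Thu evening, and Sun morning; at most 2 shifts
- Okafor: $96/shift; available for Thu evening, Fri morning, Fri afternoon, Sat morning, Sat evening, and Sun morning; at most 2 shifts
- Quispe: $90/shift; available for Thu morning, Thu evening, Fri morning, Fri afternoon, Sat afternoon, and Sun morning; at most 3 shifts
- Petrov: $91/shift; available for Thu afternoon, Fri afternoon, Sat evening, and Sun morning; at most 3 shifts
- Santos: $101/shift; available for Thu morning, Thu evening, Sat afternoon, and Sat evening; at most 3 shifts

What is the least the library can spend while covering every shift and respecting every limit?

$1108

Thu afternoon can only be covered by Abara and Petrov, so that assignment is forced.
Fri evening can only be covered by Greco, so that assignment is forced.
Sat morning can only be covered by Greco and Okafor, so that assignment is forced.
Picking the cheapest available assistant for each shift independently would cost $1100, but that ignores the shift limits.
An optimal schedule: Thu morning→Quispe, Thu afternoon→Petrov+Abara, Thu evening→Abara, Fri morning→Quispe, Fri afternoon→Quispe, Fri evening→Greco, Sat morning→Greco+Okafor, Sat afternoon→Greco, Sat evening→Petrov, Sun morning→Petrov.
Total: 90 + 91 + 92 + 92 + 90 + 90 + 95 + 95 + 96 + 95 + 91 + 91 = $1108.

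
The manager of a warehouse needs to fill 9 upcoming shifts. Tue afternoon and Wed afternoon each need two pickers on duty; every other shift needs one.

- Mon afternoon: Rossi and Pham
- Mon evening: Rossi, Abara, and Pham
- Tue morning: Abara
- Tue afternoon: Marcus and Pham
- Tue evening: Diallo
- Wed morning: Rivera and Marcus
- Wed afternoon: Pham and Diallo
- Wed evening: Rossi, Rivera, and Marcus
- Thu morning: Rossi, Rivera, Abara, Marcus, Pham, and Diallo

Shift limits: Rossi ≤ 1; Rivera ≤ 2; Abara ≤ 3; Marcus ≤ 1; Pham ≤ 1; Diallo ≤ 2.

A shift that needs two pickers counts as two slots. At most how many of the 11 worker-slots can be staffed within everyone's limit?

10

Total capacity across all pickers is 1+2+3+1+1+2 = 10, and 11 slots are needed, so at most 10 can be filled.
An assignment achieving 10: Mon afternoon→Rossi, Mon evening→Abara, Tue morning→Abara, Tue afternoon→Marcus+Pham, Tue evening→Diallo, Wed morning→Rivera, Wed afternoon→Diallo, Wed evening→Rivera, Thu morning→Abara.
Loads: Rossi 1/1, Rivera 2/2, Abara 3/3, Marcus 1/1, Pham 1/1, Diallo 2/2.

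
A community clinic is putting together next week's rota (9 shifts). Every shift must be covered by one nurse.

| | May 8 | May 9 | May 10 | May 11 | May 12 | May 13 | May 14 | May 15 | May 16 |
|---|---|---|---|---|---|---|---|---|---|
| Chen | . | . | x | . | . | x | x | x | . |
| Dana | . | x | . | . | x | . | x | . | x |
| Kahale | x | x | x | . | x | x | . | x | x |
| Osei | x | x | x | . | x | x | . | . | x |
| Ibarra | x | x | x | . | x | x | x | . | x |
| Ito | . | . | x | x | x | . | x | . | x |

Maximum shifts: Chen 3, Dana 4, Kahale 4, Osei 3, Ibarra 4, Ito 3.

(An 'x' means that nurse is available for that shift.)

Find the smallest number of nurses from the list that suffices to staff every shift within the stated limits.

9 slots to fill and no one can take more than 4, so at least ⌈9/4⌉ = 3 nurses are needed.
Chen, Kahale, and Ito alone can cover everything: May 8→Kahale, May 9→Kahale, May 10→Ito, May 11→Ito, May 12→Kahale, May 13→Chen, May 14→Chen, May 15→Chen, May 16→Kahale.

3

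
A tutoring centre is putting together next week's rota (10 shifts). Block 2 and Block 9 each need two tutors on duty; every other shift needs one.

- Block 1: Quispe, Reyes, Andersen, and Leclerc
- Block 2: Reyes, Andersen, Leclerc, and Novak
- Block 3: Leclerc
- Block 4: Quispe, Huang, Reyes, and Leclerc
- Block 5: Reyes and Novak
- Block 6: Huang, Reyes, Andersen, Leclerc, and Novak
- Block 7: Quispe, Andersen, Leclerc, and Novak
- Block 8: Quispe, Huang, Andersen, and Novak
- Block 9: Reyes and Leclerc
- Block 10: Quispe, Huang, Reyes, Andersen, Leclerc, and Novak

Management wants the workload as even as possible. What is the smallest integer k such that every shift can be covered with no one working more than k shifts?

With 6 tutors and 12 worker-slots to fill, someone must work at least ⌈12/6⌉ = 2 shifts, so k ≥ 2.
k = 2 works: Block 1→Quispe, Block 2→Andersen+Novak, Block 3→Leclerc, Block 4→Quispe, Block 5→Reyes, Block 6→Huang, Block 7→Andersen, Block 8→Huang, Block 9→Reyes+Leclerc, Block 10→Novak.
Loads: Quispe 2, Huang 2, Reyes 2, Andersen 2, Leclerc 2, Novak 2 — all ≤ 2.

2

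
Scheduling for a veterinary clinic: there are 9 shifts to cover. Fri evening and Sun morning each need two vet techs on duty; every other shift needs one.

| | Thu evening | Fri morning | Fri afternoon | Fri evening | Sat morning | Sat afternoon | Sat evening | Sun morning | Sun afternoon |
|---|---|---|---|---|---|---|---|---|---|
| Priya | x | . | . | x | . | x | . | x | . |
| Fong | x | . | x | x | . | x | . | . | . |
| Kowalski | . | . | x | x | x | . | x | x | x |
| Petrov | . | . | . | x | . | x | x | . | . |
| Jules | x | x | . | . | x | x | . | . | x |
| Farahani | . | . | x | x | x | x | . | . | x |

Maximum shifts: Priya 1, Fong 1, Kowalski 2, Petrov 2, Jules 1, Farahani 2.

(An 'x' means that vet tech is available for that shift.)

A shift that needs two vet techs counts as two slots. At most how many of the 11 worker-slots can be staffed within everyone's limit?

Total capacity across all vet techs is 1+1+2+2+1+2 = 9, and 11 slots are needed, so at most 9 can be filled.
An assignment achieving 9: Thu evening→Fong, Fri morning→Jules, Fri afternoon→Farahani, Fri evening→Petrov, Sat morning→Farahani, Sat afternoon→Petrov, Sat evening→Kowalski, Sun morning→Priya+Kowalski.
Loads: Priya 1/1, Fong 1/1, Kowalski 2/2, Petrov 2/2, Jules 1/1, Farahani 2/2.

9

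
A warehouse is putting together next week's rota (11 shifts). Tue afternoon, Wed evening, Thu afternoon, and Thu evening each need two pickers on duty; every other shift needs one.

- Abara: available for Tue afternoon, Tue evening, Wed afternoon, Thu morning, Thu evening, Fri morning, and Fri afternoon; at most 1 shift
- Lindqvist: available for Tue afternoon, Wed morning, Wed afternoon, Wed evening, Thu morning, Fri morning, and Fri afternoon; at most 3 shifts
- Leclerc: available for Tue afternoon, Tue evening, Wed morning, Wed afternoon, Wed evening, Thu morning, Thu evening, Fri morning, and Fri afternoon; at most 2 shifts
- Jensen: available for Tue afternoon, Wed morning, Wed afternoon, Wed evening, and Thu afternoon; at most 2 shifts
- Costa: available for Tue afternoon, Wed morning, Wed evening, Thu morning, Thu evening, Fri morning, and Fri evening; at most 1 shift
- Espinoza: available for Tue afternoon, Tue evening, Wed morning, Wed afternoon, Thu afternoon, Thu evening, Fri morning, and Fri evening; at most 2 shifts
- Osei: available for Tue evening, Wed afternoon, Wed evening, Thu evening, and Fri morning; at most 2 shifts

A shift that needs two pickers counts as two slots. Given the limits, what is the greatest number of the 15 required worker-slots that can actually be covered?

Total capacity across all pickers is 1+3+2+2+1+2+2 = 13, and 15 slots are needed, so at most 13 can be filled.
An assignment achieving 13: Tue afternoon→Jensen, Tue evening→Leclerc, Wed morning→Lindqvist, Wed afternoon→Osei, Wed evening→Lindqvist+Leclerc, Thu morning→Lindqvist, Thu afternoon→Jensen+Espinoza, Thu evening→Espinoza+Osei, Fri afternoon→Abara, Fri evening→Costa.
Loads: Abara 1/1, Lindqvist 3/3, Leclerc 2/2, Jensen 2/2, Costa 1/1, Espinoza 2/2, Osei 2/2.

13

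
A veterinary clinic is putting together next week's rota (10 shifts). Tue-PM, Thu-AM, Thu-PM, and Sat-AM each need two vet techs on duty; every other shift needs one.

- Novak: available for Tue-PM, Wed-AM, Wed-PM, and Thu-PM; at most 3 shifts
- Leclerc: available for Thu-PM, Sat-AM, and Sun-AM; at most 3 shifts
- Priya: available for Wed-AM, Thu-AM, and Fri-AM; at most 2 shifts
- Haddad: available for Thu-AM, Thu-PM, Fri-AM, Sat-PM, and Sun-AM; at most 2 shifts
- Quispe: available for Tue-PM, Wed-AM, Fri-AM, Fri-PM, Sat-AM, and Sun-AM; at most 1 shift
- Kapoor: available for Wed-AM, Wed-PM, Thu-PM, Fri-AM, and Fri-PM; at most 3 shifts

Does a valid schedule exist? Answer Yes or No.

Total capacity is 14 and 14 slots are needed, so capacity alone doesn't rule it out.
Shifts {Tue-PM, Sat-AM} need 4 worker-slots in total, but the vet techs available for any of those shifts (Novak, Leclerc, and Quispe) can supply at most 3 among them. So no valid schedule exists.

No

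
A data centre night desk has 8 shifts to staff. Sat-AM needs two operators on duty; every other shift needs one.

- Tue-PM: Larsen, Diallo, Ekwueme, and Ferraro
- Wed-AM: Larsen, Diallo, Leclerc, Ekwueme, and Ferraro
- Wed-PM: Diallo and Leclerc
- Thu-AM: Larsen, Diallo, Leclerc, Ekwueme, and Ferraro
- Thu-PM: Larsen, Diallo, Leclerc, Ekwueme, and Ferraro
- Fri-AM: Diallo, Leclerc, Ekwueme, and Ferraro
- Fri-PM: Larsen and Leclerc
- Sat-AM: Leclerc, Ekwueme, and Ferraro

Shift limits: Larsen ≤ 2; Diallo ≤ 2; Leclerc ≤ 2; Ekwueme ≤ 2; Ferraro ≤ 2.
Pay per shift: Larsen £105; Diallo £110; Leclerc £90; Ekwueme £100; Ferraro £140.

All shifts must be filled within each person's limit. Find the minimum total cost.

Picking the cheapest available operator for each shift independently would cost £830, but that ignores the shift limits.
An optimal schedule: Tue-PM→Larsen, Wed-AM→Leclerc, Wed-PM→Diallo, Thu-AM→Ekwueme, Thu-PM→Ferraro, Fri-AM→Diallo, Fri-PM→Larsen, Sat-AM→Leclerc+Ekwueme.
Total: 105 + 90 + 110 + 100 + 140 + 110 + 105 + 90 + 100 = £950.

£950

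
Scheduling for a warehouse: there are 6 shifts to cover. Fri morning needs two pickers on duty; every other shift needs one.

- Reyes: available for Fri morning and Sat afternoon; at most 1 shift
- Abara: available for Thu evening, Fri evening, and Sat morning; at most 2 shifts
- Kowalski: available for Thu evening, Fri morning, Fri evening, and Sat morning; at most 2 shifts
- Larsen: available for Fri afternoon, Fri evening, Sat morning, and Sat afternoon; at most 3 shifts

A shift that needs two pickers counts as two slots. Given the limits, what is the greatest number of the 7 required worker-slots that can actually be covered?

7

Total capacity across all pickers is 1+2+2+3 = 8, and 7 slots are needed, so at most 7 can be filled.
An assignment achieving 7: Thu evening→Abara, Fri morning→Reyes+Kowalski, Fri afternoon→Larsen, Fri evening→Abara, Sat morning→Kowalski, Sat afternoon→Larsen.
Loads: Reyes 1/1, Abara 2/2, Kowalski 2/2, Larsen 2/3.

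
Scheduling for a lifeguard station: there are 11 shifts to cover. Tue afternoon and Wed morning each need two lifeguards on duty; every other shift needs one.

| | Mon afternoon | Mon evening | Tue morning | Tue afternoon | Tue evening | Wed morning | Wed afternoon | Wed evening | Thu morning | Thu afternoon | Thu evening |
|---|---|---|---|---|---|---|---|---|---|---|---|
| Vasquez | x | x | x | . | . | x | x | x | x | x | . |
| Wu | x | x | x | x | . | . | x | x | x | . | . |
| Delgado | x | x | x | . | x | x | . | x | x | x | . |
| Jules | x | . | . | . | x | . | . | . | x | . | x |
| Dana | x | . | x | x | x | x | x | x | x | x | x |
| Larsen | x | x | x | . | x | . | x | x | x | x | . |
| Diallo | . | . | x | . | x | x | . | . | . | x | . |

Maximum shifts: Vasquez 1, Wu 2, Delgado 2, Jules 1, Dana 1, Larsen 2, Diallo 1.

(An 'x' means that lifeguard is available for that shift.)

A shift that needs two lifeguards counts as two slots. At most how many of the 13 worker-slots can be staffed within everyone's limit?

10

Total capacity across all lifeguards is 1+2+2+1+1+2+1 = 10, and 13 slots are needed, so at most 10 can be filled.
An assignment achieving 10: Mon evening→Vasquez, Tue afternoon→Wu+Dana, Tue evening→Delgado, Wed morning→Delgado+Diallo, Wed afternoon→Wu, Wed evening→Larsen, Thu afternoon→Larsen, Thu evening→Jules.
Loads: Vasquez 1/1, Wu 2/2, Delgado 2/2, Jules 1/1, Dana 1/1, Larsen 2/2, Diallo 1/1.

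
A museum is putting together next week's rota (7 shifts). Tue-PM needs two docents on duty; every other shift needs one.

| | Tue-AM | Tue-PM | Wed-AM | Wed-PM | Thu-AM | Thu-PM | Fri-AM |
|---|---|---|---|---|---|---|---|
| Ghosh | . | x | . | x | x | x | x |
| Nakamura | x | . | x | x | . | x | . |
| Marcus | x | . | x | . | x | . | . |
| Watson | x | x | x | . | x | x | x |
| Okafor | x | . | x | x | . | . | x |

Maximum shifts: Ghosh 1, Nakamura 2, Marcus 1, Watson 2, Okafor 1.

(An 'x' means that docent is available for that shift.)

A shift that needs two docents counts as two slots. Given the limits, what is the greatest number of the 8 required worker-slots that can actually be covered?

7

Total capacity across all docents is 1+2+1+2+1 = 7, and 8 slots are needed, so at most 7 can be filled.
An assignment achieving 7: Tue-AM→Okafor, Tue-PM→Ghosh+Watson, Wed-PM→Nakamura, Thu-AM→Marcus, Thu-PM→Nakamura, Fri-AM→Watson.
Loads: Ghosh 1/1, Nakamura 2/2, Marcus 1/1, Watson 2/2, Okafor 1/1.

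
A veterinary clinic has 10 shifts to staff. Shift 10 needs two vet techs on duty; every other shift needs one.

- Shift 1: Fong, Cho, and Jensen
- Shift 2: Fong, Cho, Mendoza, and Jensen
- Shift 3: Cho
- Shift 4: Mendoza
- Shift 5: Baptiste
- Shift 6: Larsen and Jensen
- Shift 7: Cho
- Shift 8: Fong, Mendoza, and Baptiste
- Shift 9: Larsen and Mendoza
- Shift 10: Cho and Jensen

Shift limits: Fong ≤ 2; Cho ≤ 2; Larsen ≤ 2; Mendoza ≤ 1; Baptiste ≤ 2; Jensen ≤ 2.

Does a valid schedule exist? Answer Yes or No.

Total capacity is 11 and 11 slots are needed, so capacity alone doesn't rule it out.
Shifts {Shift 3, Shift 7, Shift 10} need 4 worker-slots in total, but the vet techs available for any of those shifts (Cho and Jensen) can supply at most 3 among them. So no valid schedule exists.

No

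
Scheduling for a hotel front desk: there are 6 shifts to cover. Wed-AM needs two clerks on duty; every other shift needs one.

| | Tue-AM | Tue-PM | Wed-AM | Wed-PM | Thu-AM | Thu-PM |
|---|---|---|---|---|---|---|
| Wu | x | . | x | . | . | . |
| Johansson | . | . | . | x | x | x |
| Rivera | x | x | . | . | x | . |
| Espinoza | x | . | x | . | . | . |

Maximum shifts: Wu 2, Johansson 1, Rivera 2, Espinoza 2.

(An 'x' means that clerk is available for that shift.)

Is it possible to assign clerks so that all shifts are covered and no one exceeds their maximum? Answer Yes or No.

Total capacity is 7 and 7 slots are needed, so capacity alone doesn't rule it out.
Shifts {Wed-PM, Thu-PM} need 2 worker-slots in total, but the clerks available for any of those shifts (Johansson) can supply at most 1 among them. So no valid schedule exists.

No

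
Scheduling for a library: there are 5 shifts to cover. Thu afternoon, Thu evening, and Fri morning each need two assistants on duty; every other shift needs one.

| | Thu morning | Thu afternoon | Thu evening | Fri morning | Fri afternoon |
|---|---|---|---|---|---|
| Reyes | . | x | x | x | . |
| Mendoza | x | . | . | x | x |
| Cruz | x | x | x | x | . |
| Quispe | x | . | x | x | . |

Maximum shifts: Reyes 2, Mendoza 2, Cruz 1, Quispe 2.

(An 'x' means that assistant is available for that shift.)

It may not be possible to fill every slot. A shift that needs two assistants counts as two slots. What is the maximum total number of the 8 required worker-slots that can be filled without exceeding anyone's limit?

Total capacity across all assistants is 2+2+1+2 = 7, and 8 slots are needed, so at most 7 can be filled.
An assignment achieving 7: Thu morning→Mendoza, Thu afternoon→Reyes+Cruz, Thu evening→Reyes+Quispe, Fri morning→Quispe, Fri afternoon→Mendoza.
Loads: Reyes 2/2, Mendoza 2/2, Cruz 1/1, Quispe 2/2.

7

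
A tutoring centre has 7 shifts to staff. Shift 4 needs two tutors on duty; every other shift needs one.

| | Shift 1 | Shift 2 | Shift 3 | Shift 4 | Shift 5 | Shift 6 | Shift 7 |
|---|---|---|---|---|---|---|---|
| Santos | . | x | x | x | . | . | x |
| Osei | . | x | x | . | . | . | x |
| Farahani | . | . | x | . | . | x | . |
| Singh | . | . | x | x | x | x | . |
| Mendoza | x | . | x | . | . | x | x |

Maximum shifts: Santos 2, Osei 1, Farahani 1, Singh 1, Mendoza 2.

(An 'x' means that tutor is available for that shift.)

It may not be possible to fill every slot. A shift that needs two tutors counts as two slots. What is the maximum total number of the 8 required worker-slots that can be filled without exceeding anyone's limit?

Total capacity across all tutors is 2+1+1+1+2 = 7, and 8 slots are needed, so at most 7 can be filled.
An assignment achieving 7: Shift 1→Mendoza, Shift 2→Santos, Shift 3→Mendoza, Shift 4→Santos, Shift 5→Singh, Shift 6→Farahani, Shift 7→Osei.
Loads: Santos 2/2, Osei 1/1, Farahani 1/1, Singh 1/1, Mendoza 2/2.

7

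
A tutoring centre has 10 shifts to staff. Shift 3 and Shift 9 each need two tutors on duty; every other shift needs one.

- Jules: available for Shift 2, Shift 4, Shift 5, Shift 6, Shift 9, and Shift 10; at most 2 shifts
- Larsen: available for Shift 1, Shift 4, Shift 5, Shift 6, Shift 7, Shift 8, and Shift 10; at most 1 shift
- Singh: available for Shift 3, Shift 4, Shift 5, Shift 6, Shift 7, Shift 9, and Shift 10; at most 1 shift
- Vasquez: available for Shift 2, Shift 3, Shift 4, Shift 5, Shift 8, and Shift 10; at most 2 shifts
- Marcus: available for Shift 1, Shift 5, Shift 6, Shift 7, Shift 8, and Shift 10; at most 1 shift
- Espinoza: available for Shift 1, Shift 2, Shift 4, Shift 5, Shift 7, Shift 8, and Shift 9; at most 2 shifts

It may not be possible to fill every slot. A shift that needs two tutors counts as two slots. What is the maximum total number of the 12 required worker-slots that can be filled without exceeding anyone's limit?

Total capacity across all tutors is 2+1+1+2+1+2 = 9, and 12 slots are needed, so at most 9 can be filled.
An assignment achieving 9: Shift 1→Larsen, Shift 2→Jules, Shift 3→Singh+Vasquez, Shift 6→Marcus, Shift 7→Espinoza, Shift 8→Vasquez, Shift 9→Jules+Espinoza.
Loads: Jules 2/2, Larsen 1/1, Singh 1/1, Vasquez 2/2, Marcus 1/1, Espinoza 2/2.

9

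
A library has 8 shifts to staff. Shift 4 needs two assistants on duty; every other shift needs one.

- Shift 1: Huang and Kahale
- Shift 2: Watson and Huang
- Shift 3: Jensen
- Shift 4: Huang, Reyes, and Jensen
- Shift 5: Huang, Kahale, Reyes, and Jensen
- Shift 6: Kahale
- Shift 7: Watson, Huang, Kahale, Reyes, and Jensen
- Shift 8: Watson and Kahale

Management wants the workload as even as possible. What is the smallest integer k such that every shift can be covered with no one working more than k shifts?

With 5 assistants and 9 worker-slots to fill, someone must work at least ⌈9/5⌉ = 2 shifts, so k ≥ 2.
k = 2 works: Shift 1→Huang, Shift 2→Watson, Shift 3→Jensen, Shift 4→Huang+Reyes, Shift 5→Kahale, Shift 6→Kahale, Shift 7→Reyes, Shift 8→Watson.
Loads: Watson 2, Huang 2, Kahale 2, Reyes 2, Jensen 1 — all ≤ 2.

2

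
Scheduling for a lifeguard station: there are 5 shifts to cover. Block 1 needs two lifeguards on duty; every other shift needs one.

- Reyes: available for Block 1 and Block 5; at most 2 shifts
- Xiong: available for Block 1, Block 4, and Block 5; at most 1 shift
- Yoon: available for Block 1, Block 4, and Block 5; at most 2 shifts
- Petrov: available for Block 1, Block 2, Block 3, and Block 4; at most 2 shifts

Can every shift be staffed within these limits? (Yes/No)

Block 2 can only be covered by Petrov, so that assignment is forced.
Block 3 can only be covered by Petrov, so that assignment is forced.
One valid schedule: Block 1→Reyes+Yoon, Block 2→Petrov, Block 3→Petrov, Block 4→Xiong, Block 5→Reyes.
Loads: Reyes 2/2, Xiong 1/1, Yoon 1/2, Petrov 2/2 — all within limits.

Yes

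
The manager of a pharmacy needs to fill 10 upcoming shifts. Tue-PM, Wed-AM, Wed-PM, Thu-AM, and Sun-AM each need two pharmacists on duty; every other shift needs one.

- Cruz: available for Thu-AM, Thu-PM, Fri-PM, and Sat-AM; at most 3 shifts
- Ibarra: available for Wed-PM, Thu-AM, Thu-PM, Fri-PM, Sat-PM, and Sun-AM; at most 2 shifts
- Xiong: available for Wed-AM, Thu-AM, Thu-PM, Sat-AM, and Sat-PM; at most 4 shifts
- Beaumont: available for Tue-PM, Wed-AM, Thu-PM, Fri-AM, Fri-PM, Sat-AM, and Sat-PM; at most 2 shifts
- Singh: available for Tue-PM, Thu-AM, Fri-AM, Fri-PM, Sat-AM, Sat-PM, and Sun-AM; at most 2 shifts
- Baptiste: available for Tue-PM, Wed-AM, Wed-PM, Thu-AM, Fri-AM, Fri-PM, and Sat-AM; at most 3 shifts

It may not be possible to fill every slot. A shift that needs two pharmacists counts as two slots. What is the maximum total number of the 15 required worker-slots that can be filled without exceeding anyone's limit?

15

Total capacity across all pharmacists is 3+2+4+2+2+3 = 16, and 15 slots are needed, so at most 15 can be filled.
An assignment achieving 15: Tue-PM→Beaumont+Singh, Wed-AM→Xiong+Beaumont, Wed-PM→Ibarra+Baptiste, Thu-AM→Cruz+Xiong, Thu-PM→Cruz, Fri-AM→Baptiste, Fri-PM→Cruz, Sat-AM→Xiong, Sat-PM→Xiong, Sun-AM→Ibarra+Singh.
Loads: Cruz 3/3, Ibarra 2/2, Xiong 4/4, Beaumont 2/2, Singh 2/2, Baptiste 2/3.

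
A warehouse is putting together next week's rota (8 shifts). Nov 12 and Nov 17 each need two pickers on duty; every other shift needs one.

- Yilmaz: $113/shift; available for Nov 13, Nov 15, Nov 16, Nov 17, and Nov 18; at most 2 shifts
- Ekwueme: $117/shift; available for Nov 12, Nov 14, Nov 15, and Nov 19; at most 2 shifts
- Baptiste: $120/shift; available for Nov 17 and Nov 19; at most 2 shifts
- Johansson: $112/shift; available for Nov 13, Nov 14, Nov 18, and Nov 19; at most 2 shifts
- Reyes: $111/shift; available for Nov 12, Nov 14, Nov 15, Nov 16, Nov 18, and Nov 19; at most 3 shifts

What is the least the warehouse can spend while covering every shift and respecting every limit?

Nov 12 can only be covered by Ekwueme and Reyes, so that assignment is forced.
Nov 17 can only be covered by Yilmaz and Baptiste, so that assignment is forced.
Picking the cheapest available picker for each shift independently would cost $1128, but that ignores the shift limits.
An optimal schedule: Nov 12→Reyes+Ekwueme, Nov 13→Johansson, Nov 14→Reyes, Nov 15→Yilmaz, Nov 16→Reyes, Nov 17→Yilmaz+Baptiste, Nov 18→Johansson, Nov 19→Ekwueme.
Total: 111 + 117 + 112 + 111 + 113 + 111 + 113 + 120 + 112 + 117 = $1137.

$1137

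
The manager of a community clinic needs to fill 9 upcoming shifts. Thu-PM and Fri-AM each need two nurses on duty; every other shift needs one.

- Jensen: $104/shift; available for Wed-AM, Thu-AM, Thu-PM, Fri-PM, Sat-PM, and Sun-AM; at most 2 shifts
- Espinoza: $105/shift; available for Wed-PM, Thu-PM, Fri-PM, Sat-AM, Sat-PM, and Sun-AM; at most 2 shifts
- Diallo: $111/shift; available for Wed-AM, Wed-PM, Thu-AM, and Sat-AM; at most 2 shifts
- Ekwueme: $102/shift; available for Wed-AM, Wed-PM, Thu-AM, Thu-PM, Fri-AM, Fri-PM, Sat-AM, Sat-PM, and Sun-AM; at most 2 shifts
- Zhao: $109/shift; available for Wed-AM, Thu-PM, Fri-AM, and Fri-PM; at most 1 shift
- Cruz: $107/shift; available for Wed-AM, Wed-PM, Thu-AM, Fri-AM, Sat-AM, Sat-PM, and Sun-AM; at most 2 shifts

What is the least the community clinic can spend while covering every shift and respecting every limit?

$1167

Picking the cheapest available nurse for each shift independently would cost $1129, but that ignores the shift limits.
An optimal schedule: Wed-AM→Diallo, Wed-PM→Espinoza, Thu-AM→Jensen, Thu-PM→Espinoza+Ekwueme, Fri-AM→Ekwueme+Zhao, Fri-PM→Jensen, Sat-AM→Diallo, Sat-PM→Cruz, Sun-AM→Cruz.
Total: 111 + 105 + 104 + 105 + 102 + 102 + 109 + 104 + 111 + 107 + 107 = $1167.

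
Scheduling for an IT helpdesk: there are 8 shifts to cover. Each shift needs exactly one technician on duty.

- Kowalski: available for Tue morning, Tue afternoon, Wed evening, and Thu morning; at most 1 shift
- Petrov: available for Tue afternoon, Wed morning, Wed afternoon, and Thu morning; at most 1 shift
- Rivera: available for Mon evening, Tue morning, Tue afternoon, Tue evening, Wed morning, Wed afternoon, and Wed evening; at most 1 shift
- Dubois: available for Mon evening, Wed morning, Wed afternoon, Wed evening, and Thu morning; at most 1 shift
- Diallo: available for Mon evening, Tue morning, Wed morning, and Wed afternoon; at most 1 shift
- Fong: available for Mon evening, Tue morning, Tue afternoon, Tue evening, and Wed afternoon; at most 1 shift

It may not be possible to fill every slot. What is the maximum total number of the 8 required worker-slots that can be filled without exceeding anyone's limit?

Total capacity across all technicians is 1+1+1+1+1+1 = 6, and 8 slots are needed, so at most 6 can be filled.
An assignment achieving 6: Mon evening→Dubois, Tue morning→Diallo, Tue afternoon→Fong, Tue evening→Rivera, Wed evening→Kowalski, Thu morning→Petrov.
Loads: Kowalski 1/1, Petrov 1/1, Rivera 1/1, Dubois 1/1, Diallo 1/1, Fong 1/1.

6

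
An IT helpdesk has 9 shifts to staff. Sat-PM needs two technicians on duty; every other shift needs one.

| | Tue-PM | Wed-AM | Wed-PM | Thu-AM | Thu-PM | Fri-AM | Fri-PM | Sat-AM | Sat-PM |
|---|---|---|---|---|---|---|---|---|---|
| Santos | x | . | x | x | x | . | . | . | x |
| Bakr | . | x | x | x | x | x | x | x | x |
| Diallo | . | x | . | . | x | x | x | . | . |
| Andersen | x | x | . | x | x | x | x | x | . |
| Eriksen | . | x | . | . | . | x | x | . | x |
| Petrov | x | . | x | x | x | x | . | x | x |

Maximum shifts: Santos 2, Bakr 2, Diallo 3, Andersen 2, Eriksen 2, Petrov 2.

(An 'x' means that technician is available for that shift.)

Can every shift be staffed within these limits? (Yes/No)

Yes

One valid schedule: Tue-PM→Santos, Wed-AM→Bakr, Wed-PM→Santos, Thu-AM→Andersen, Thu-PM→Diallo, Fri-AM→Diallo, Fri-PM→Diallo, Sat-AM→Bakr, Sat-PM→Eriksen+Petrov.
Loads: Santos 2/2, Bakr 2/2, Diallo 3/3, Andersen 1/2, Eriksen 1/2, Petrov 1/2 — all within limits.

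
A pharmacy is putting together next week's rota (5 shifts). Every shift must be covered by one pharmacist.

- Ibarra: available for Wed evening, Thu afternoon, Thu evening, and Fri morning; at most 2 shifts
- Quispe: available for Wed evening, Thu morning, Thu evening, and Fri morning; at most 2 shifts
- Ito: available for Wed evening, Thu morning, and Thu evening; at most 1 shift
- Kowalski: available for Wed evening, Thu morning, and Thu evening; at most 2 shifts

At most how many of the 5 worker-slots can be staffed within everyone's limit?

5

Total capacity across all pharmacists is 2+2+1+2 = 7, and 5 slots are needed, so at most 5 can be filled.
An assignment achieving 5: Wed evening→Quispe, Thu morning→Quispe, Thu afternoon→Ibarra, Thu evening→Ito, Fri morning→Ibarra.
Loads: Ibarra 2/2, Quispe 2/2, Ito 1/1, Kowalski 0/2.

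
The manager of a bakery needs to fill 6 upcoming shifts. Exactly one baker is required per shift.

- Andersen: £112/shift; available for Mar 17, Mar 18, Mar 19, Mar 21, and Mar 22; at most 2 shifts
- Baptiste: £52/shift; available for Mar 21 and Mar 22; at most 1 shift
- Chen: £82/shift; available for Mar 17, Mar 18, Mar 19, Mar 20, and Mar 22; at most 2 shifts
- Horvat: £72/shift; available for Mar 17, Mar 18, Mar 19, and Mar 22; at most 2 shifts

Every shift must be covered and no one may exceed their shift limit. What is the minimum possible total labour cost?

£472

Mar 20 can only be covered by Chen, so that assignment is forced.
Picking the cheapest available baker for each shift independently would cost £402, but that ignores the shift limits.
An optimal schedule: Mar 17→Horvat, Mar 18→Horvat, Mar 19→Chen, Mar 20→Chen, Mar 21→Baptiste, Mar 22→Andersen.
Total: 72 + 72 + 82 + 82 + 52 + 112 = £472.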